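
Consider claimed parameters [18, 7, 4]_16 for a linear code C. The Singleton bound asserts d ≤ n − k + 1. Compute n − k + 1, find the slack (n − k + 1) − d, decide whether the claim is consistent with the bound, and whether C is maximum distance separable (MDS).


Singleton RHS = n − k + 1 = 12, slack = 8, bound satisfied, not MDS.

Singleton bound: d ≤ n − k + 1.
Here n = 18, k = 7, so n − k + 1 = 12.
Given d = 4, check d ≤ 12: YES.
Slack = (n − k + 1) − d = 8.
The code is NOT MDS (slack = 8 > 0).
Description: the claimed parameters are [18, 7, 4]_16; such a code would be non-MDS.


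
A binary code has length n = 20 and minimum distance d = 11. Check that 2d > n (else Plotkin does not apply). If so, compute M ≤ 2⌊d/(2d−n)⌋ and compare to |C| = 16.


Plotkin bound M ≤ 10; given |C| = 16 > bound (violated).

Check applicability: 2d = 22, n = 20.
2d − n = 2 > 0, so Plotkin applies.
Compute d/(2d−n) = 11/2 ≈ 5.5000.
⌊d/(2d−n)⌋ = 5.
Plotkin bound: M ≤ 2·5 = 10.
Given |C| = 16, check: VIOLATED.
This |C| is above the Plotkin bound, so no binary code with n = 20, d = 11 and 16 codewords exists.


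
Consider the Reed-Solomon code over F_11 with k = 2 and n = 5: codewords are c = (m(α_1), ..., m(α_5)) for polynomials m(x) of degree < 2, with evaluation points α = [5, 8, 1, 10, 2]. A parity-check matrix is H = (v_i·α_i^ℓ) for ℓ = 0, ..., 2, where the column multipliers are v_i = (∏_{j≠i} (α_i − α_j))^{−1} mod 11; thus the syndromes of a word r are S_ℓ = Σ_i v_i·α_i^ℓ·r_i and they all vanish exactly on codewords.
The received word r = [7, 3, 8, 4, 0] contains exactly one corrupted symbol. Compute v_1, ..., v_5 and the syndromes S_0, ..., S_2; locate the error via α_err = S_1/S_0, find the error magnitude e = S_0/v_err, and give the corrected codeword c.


S = (8, 8, 8), error at position 3, error magnitude e = 3, c = [7, 3, 5, 4, 0].

Step 1: column multipliers v_i = (∏_{j≠i}(α_i − α_j))^{−1} mod 11.
  i = 1 (α = 5): (5−8)(5−1)(5−10)(5−2) = (−3)·4·(−5)·3 = 180 ≡ 4, so v_1 = 4^{−1} = 3 (mod 11).
  i = 2 (α = 8): (8−5)(8−1)(8−10)(8−2) = 3·7·(−2)·6 = −252 ≡ 1, so v_2 = 1^{−1} = 1 (mod 11).
  i = 3 (α = 1): (1−5)(1−8)(1−10)(1−2) = (−4)·(−7)·(−9)·(−1) = 252 ≡ 10, so v_3 = 10^{−1} = 10 (mod 11).
  i = 4 (α = 10): (10−5)(10−8)(10−1)(10−2) = 5·2·9·8 = 720 ≡ 5, so v_4 = 5^{−1} = 9 (mod 11).
  i = 5 (α = 2): (2−5)(2−8)(2−1)(2−10) = (−3)·(−6)·1·(−8) = −144 ≡ 10, so v_5 = 10^{−1} = 10 (mod 11).
  v = [3, 1, 10, 9, 10].
Step 2: syndromes of r = [7, 3, 8, 4, 0] (all sums mod 11).
  S_0 = Σ v_i r_i = 3·7 + 1·3 + 10·8 + 9·4 + 10·0 = 140 ≡ 8.
  S_1 = Σ v_i α_i r_i = 3·5·7 + 1·8·3 + 10·1·8 + 9·10·4 + 10·2·0 = 569 ≡ 8.
  α_i^2 mod 11 = [3, 9, 1, 1, 4].
  S_2 = Σ v_i α_i^2 r_i = 3·3·7 + 1·9·3 + 10·1·8 + 9·1·4 + 10·4·0 = 206 ≡ 8.
  S = (8, 8, 8) ≠ 0, so r is not a codeword (an error is present).
Step 3: locate the error. For a single error e at position i, S_ℓ = v_i·e·α_i^ℓ, so α_err = S_1/S_0.
  S_0^{−1} = 8^{−1} = 7 (mod 11), so α_err = 8·7 = 56 ≡ 1 = α_3. Error position i = 3.
  Consistency check: S_2/S_1 = 8·7 = 56 ≡ 1 = α_err ✓ (single-error assumption holds).
Step 4: error magnitude e = S_0/v_3 = S_0·∏_{j≠3}(α_3 − α_j) = 8·10 = 80 ≡ 3 (mod 11).
Step 5: correct position 3: c_3 = r_3 − e = 8 − 3 ≡ 5 (mod 11). Hence c = [7, 3, 5, 4, 0].
  Check: interpolating c through the α_i gives m(x) = 10 + 6·x (degree < 2) with m(α_i) = c_i for every i, so c is indeed a codeword.


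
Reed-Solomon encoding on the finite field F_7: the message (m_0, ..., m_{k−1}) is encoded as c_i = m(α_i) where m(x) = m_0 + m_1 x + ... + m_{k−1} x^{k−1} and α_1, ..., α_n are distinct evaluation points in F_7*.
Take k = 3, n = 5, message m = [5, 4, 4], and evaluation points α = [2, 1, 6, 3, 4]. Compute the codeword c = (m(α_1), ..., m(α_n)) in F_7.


c = [1, 6, 5, 4, 1]

Message polynomial: m(x) = 5 + 4·x + 4·x^2 (mod 7).
For each evaluation point α_i, compute m(α_i) mod 7:
  α_1 = 2: Horner steps 4 → 5 → 1, so m(2) = 1.
  α_2 = 1: Horner steps 4 → 1 → 6, so m(1) = 6.
  α_3 = 6: Horner steps 4 → 0 → 5, so m(6) = 5.
  α_4 = 3: Horner steps 4 → 2 → 4, so m(3) = 4.
  α_5 = 4: Horner steps 4 → 6 → 1, so m(4) = 1.
Codeword c = [1, 6, 5, 4, 1] ∈ F_7^5.


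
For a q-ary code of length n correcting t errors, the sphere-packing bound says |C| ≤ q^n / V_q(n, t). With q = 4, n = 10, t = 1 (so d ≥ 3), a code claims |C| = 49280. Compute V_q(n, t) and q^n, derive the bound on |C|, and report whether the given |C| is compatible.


V_q(n, t) = 31, q^n = 1048576, Hamming bound = 33825, |C| = 49280 > bound (violated).

Step 1: Compute V_q(n, t) = Σ_{j=0}^1 C(n, j) (q−1)^j.
  j = 0: C(10,0)·(3)^0 = 1·1 = 1.
  j = 1: C(10,1)·(3)^1 = 10·3 = 30.
  V_q(n, t) = 1 + 30 = 31.
Step 2: q^n = 4^10 = 1048576.
Step 3: Hamming bound ⌊q^n / V_q(n,t)⌋ = ⌊1048576/31⌋ = 33825.
Step 4: Compare |C| = 49280 to 33825: violated.
The claimed |C| lies above the Hamming bound, so no 4-ary code of length 10 with d ≥ 3 can have 49280 codewords.


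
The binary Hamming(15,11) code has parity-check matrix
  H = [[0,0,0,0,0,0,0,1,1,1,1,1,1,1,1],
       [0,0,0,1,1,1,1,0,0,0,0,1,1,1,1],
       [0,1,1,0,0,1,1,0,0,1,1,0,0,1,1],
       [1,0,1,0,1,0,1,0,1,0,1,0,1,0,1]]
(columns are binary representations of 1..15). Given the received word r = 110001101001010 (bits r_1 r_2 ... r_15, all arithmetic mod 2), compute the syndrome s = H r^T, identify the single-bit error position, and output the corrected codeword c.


s = (1, 0, 0, 1)^T, error position = 9, corrected codeword c = 110001100001010

Compute s = H r^T mod 2 one row at a time:
  s_1 = 0 + 1 + 0 + 0 + 1 + 0 + 1 + 0 = 3 ≡ 1 (mod 2).
  s_2 = 0 + 0 + 1 + 1 + 1 + 0 + 1 + 0 = 4 ≡ 0 (mod 2).
  s_3 = 1 + 0 + 1 + 1 + 0 + 0 + 1 + 0 = 4 ≡ 0 (mod 2).
  s_4 = 1 + 0 + 0 + 1 + 1 + 0 + 0 + 0 = 3 ≡ 1 (mod 2).
s = (1, 0, 0, 1)^T — this equals column 9 of H (binary 1001), so error is at position 9.
Correct: flip bit 9 of r = 110001101001010 to get c = 110001100001010.


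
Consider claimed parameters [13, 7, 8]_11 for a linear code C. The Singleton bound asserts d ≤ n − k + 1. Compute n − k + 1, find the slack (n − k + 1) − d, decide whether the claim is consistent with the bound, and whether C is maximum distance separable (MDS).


Singleton RHS = n − k + 1 = 7, slack = -1, bound violated (no such code; not MDS).

Singleton bound: d ≤ n − k + 1.
Here n = 13, k = 7, so n − k + 1 = 7.
Given d = 8, check d ≤ 7: NO.
Slack = (n − k + 1) − d = -1.
The slack is negative: d = 8 exceeds n − k + 1 = 7 by 1, so the Singleton bound is violated and no linear [13, 7, 8]_11 code can exist. In particular it is not MDS (MDS requires d = n − k + 1 exactly).
Description: the claimed parameters are [13, 7, 8]_11; such a code would be impossible (violates the Singleton bound).


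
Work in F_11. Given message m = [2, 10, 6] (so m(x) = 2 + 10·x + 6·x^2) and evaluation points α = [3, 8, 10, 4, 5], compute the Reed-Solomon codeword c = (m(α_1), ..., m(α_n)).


c = [9, 4, 9, 6, 4]

Message polynomial: m(x) = 2 + 10·x + 6·x^2 (mod 11).
For each evaluation point α_i, compute m(α_i) mod 11:
  α_1 = 3: Horner steps 6 → 6 → 9, so m(3) = 9.
  α_2 = 8: Horner steps 6 → 3 → 4, so m(8) = 4.
  α_3 = 10: Horner steps 6 → 4 → 9, so m(10) = 9.
  α_4 = 4: Horner steps 6 → 1 → 6, so m(4) = 6.
  α_5 = 5: Horner steps 6 → 7 → 4, so m(5) = 4.
Codeword c = [9, 4, 9, 6, 4] ∈ F_11^5.


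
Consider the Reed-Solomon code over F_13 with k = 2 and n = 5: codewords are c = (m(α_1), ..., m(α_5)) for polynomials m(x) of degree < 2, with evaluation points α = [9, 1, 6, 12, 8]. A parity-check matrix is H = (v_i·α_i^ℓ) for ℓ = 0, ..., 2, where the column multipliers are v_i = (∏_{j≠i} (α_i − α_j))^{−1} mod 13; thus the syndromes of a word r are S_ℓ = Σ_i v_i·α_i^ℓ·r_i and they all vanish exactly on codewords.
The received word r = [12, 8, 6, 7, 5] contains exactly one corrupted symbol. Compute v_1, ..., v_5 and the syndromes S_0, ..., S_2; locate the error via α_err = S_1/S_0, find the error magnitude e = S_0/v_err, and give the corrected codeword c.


S = (1, 6, 10), error at position 3, error magnitude e = 2, c = [12, 8, 4, 7, 5].

Step 1: column multipliers v_i = (∏_{j≠i}(α_i − α_j))^{−1} mod 13.
  i = 1 (α = 9): (9−1)(9−6)(9−12)(9−8) = 8·3·(−3)·1 = −72 ≡ 6, so v_1 = 6^{−1} = 11 (mod 13).
  i = 2 (α = 1): (1−9)(1−6)(1−12)(1−8) = (−8)·(−5)·(−11)·(−7) = 3080 ≡ 12, so v_2 = 12^{−1} = 12 (mod 13).
  i = 3 (α = 6): (6−9)(6−1)(6−12)(6−8) = (−3)·5·(−6)·(−2) = −180 ≡ 2, so v_3 = 2^{−1} = 7 (mod 13).
  i = 4 (α = 12): (12−9)(12−1)(12−6)(12−8) = 3·11·6·4 = 792 ≡ 12, so v_4 = 12^{−1} = 12 (mod 13).
  i = 5 (α = 8): (8−9)(8−1)(8−6)(8−12) = (−1)·7·2·(−4) = 56 ≡ 4, so v_5 = 4^{−1} = 10 (mod 13).
  v = [11, 12, 7, 12, 10].
Step 2: syndromes of r = [12, 8, 6, 7, 5] (all sums mod 13).
  S_0 = Σ v_i r_i = 11·12 + 12·8 + 7·6 + 12·7 + 10·5 = 404 ≡ 1.
  S_1 = Σ v_i α_i r_i = 11·9·12 + 12·1·8 + 7·6·6 + 12·12·7 + 10·8·5 = 2944 ≡ 6.
  α_i^2 mod 13 = [3, 1, 10, 1, 12].
  S_2 = Σ v_i α_i^2 r_i = 11·3·12 + 12·1·8 + 7·10·6 + 12·1·7 + 10·12·5 = 1596 ≡ 10.
  S = (1, 6, 10) ≠ 0, so r is not a codeword (an error is present).
Step 3: locate the error. For a single error e at position i, S_ℓ = v_i·e·α_i^ℓ, so α_err = S_1/S_0.
  S_0^{−1} = 1^{−1} = 1 (mod 13), so α_err = 6·1 = 6 ≡ 6 = α_3. Error position i = 3.
  Consistency check: S_2/S_1 = 10·11 = 110 ≡ 6 = α_err ✓ (single-error assumption holds).
Step 4: error magnitude e = S_0/v_3 = S_0·∏_{j≠3}(α_3 − α_j) = 1·2 = 2 ≡ 2 (mod 13).
Step 5: correct position 3: c_3 = r_3 − e = 6 − 2 ≡ 4 (mod 13). Hence c = [12, 8, 4, 7, 5].
  Check: interpolating c through the α_i gives m(x) = 1 + 7·x (degree < 2) with m(α_i) = c_i for every i, so c is indeed a codeword.


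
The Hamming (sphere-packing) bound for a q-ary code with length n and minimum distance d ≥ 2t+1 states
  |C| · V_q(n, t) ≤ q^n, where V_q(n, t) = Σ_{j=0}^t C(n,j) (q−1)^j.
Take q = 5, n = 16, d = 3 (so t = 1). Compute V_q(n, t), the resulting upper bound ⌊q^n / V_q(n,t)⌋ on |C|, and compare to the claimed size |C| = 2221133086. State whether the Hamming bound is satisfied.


V_q(n, t) = 65, q^n = 152587890625, Hamming bound = 2347506009, |C| = 2221133086 ≤ bound (satisfied).

Step 1: Compute V_q(n, t) = Σ_{j=0}^1 C(n, j) (q−1)^j.
  j = 0: C(16,0)·(4)^0 = 1·1 = 1.
  j = 1: C(16,1)·(4)^1 = 16·4 = 64.
  V_q(n, t) = 1 + 64 = 65.
Step 2: q^n = 5^16 = 152587890625.
Step 3: Hamming bound ⌊q^n / V_q(n,t)⌋ = ⌊152587890625/65⌋ = 2347506009.
Step 4: Compare |C| = 2221133086 to 2347506009: satisfied.
The claimed |C| lies below the Hamming bound.


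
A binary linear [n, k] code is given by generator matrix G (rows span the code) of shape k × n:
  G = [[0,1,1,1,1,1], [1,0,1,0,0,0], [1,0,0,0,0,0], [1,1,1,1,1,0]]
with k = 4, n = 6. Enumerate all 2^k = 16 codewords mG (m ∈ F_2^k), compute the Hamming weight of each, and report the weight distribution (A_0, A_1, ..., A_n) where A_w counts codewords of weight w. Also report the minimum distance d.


Weight distribution: A_0 = 1, A_1 = 3, A_2 = 3, A_3 = 2, A_4 = 3, A_5 = 3, A_6 = 1. Minimum distance d = 1.

Enumerate all 2^4 = 16 messages m ∈ F_2^4.
For each, compute codeword c = mG in F_2^6, then tally its weight.
  m = 0000 → c = 000000, weight = 0.
  m = 1000 → c = 011111, weight = 5.
  m = 0100 → c = 101000, weight = 2.
  m = 1100 → c = 110111, weight = 5.
  m = 0010 → c = 100000, weight = 1.
  m = 1010 → c = 111111, weight = 6.
  m = 0110 → c = 001000, weight = 1.
  m = 1110 → c = 010111, weight = 4.
  m = 0001 → c = 111110, weight = 5.
  m = 1001 → c = 100001, weight = 2.
  m = 0101 → c = 010110, weight = 3.
  m = 1101 → c = 001001, weight = 2.
  m = 0011 → c = 011110, weight = 4.
  m = 1011 → c = 000001, weight = 1.
  m = 0111 → c = 110110, weight = 4.
  m = 1111 → c = 101001, weight = 3.
Tally weights:
  weight 0: 1 codewords.
  weight 1: 3 codewords.
  weight 2: 3 codewords.
  weight 3: 2 codewords.
  weight 4: 3 codewords.
  weight 5: 3 codewords.
  weight 6: 1 codewords.
Minimum distance d = smallest w > 0 with A_w > 0 = 1.
Sanity: Σ A_w = 16 = 2^4 = 16 ✓.


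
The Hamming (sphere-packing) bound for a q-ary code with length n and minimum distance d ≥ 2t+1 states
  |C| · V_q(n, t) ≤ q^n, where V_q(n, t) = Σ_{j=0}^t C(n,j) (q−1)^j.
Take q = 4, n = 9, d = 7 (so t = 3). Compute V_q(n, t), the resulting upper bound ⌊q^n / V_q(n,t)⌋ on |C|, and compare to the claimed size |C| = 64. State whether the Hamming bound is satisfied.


V_q(n, t) = 2620, q^n = 262144, Hamming bound = 100, |C| = 64 ≤ bound (satisfied).

Step 1: Compute V_q(n, t) = Σ_{j=0}^3 C(n, j) (q−1)^j.
  j = 0: C(9,0)·(3)^0 = 1·1 = 1.
  j = 1: C(9,1)·(3)^1 = 9·3 = 27.
  j = 2: C(9,2)·(3)^2 = 36·9 = 324.
  j = 3: C(9,3)·(3)^3 = 84·27 = 2268.
  V_q(n, t) = 1 + 27 + 324 + 2268 = 2620.
Step 2: q^n = 4^9 = 262144.
Step 3: Hamming bound ⌊q^n / V_q(n,t)⌋ = ⌊262144/2620⌋ = 100.
Step 4: Compare |C| = 64 to 100: satisfied.
The claimed |C| lies below the Hamming bound.


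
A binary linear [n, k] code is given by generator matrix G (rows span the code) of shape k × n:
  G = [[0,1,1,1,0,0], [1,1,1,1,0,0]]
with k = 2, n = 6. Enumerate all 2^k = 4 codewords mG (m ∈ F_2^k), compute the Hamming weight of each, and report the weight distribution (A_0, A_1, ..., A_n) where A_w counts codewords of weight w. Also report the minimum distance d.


Weight distribution: A_0 = 1, A_1 = 1, A_3 = 1, A_4 = 1. Minimum distance d = 1.

Enumerate all 2^2 = 4 messages m ∈ F_2^2.
For each, compute codeword c = mG in F_2^6, then tally its weight.
  m = 00 → c = 000000, weight = 0.
  m = 10 → c = 011100, weight = 3.
  m = 01 → c = 111100, weight = 4.
  m = 11 → c = 100000, weight = 1.
Tally weights:
  weight 0: 1 codewords.
  weight 1: 1 codewords.
  weight 3: 1 codewords.
  weight 4: 1 codewords.
Minimum distance d = smallest w > 0 with A_w > 0 = 1.
Sanity: Σ A_w = 4 = 2^2 = 4 ✓.


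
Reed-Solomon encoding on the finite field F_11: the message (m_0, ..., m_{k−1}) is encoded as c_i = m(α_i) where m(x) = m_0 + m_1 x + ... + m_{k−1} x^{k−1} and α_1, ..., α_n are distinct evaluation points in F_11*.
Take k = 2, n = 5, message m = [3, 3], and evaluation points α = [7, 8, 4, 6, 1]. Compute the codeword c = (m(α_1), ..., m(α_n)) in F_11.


c = [2, 5, 4, 10, 6]

Message polynomial: m(x) = 3 + 3·x (mod 11).
For each evaluation point α_i, compute m(α_i) mod 11:
  α_1 = 7: Horner steps 3 → 2, so m(7) = 2.
  α_2 = 8: Horner steps 3 → 5, so m(8) = 5.
  α_3 = 4: Horner steps 3 → 4, so m(4) = 4.
  α_4 = 6: Horner steps 3 → 10, so m(6) = 10.
  α_5 = 1: Horner steps 3 → 6, so m(1) = 6.
Codeword c = [2, 5, 4, 10, 6] ∈ F_11^5.


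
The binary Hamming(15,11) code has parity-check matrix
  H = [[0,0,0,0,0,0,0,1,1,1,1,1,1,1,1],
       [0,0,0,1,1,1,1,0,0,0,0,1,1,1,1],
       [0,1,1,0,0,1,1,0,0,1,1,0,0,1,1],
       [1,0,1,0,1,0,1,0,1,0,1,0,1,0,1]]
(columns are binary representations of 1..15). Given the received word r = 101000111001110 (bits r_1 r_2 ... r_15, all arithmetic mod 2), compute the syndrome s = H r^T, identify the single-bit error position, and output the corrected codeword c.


s = (1, 0, 1, 1)^T, error position = 11, corrected codeword c = 101000111011110

Compute s = H r^T mod 2 one row at a time:
  s_1 = 1 + 1 + 0 + 0 + 1 + 1 + 1 + 0 = 5 ≡ 1 (mod 2).
  s_2 = 0 + 0 + 0 + 1 + 1 + 1 + 1 + 0 = 4 ≡ 0 (mod 2).
  s_3 = 0 + 1 + 0 + 1 + 0 + 0 + 1 + 0 = 3 ≡ 1 (mod 2).
  s_4 = 1 + 1 + 0 + 1 + 1 + 0 + 1 + 0 = 5 ≡ 1 (mod 2).
s = (1, 0, 1, 1)^T — this equals column 11 of H (binary 1011), so error is at position 11.
Correct: flip bit 11 of r = 101000111001110 to get c = 101000111011110.


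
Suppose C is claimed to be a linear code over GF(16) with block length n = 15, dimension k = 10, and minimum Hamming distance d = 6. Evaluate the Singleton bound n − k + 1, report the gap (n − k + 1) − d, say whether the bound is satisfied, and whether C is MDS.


Singleton RHS = n − k + 1 = 6, slack = 0, bound satisfied, MDS.

Singleton bound: d ≤ n − k + 1.
Here n = 15, k = 10, so n − k + 1 = 6.
Given d = 6, check d ≤ 6: YES.
Slack = (n − k + 1) − d = 0.
The code is MDS (slack = 0).
Description: the claimed parameters are [15, 10, 6]_16; such a code would be MDS (meets Singleton bound).


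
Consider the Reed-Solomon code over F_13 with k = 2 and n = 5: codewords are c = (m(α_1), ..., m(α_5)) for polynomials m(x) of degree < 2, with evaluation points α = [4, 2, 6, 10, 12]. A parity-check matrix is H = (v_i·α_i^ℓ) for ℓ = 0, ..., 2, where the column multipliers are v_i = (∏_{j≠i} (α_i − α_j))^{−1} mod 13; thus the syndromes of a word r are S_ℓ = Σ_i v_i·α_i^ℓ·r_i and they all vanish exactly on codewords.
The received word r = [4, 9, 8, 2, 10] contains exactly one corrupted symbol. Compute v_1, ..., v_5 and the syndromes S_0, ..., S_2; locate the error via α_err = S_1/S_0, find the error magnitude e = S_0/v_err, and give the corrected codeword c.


S = (10, 8, 9), error at position 3, error magnitude e = 9, c = [4, 9, 12, 2, 10].

Step 1: column multipliers v_i = (∏_{j≠i}(α_i − α_j))^{−1} mod 13.
  i = 1 (α = 4): (4−2)(4−6)(4−10)(4−12) = 2·(−2)·(−6)·(−8) = −192 ≡ 3, so v_1 = 3^{−1} = 9 (mod 13).
  i = 2 (α = 2): (2−4)(2−6)(2−10)(2−12) = (−2)·(−4)·(−8)·(−10) = 640 ≡ 3, so v_2 = 3^{−1} = 9 (mod 13).
  i = 3 (α = 6): (6−4)(6−2)(6−10)(6−12) = 2·4·(−4)·(−6) = 192 ≡ 10, so v_3 = 10^{−1} = 4 (mod 13).
  i = 4 (α = 10): (10−4)(10−2)(10−6)(10−12) = 6·8·4·(−2) = −384 ≡ 6, so v_4 = 6^{−1} = 11 (mod 13).
  i = 5 (α = 12): (12−4)(12−2)(12−6)(12−10) = 8·10·6·2 = 960 ≡ 11, so v_5 = 11^{−1} = 6 (mod 13).
  v = [9, 9, 4, 11, 6].
Step 2: syndromes of r = [4, 9, 8, 2, 10] (all sums mod 13).
  S_0 = Σ v_i r_i = 9·4 + 9·9 + 4·8 + 11·2 + 6·10 = 231 ≡ 10.
  S_1 = Σ v_i α_i r_i = 9·4·4 + 9·2·9 + 4·6·8 + 11·10·2 + 6·12·10 = 1438 ≡ 8.
  α_i^2 mod 13 = [3, 4, 10, 9, 1].
  S_2 = Σ v_i α_i^2 r_i = 9·3·4 + 9·4·9 + 4·10·8 + 11·9·2 + 6·1·10 = 1010 ≡ 9.
  S = (10, 8, 9) ≠ 0, so r is not a codeword (an error is present).
Step 3: locate the error. For a single error e at position i, S_ℓ = v_i·e·α_i^ℓ, so α_err = S_1/S_0.
  S_0^{−1} = 10^{−1} = 4 (mod 13), so α_err = 8·4 = 32 ≡ 6 = α_3. Error position i = 3.
  Consistency check: S_2/S_1 = 9·5 = 45 ≡ 6 = α_err ✓ (single-error assumption holds).
Step 4: error magnitude e = S_0/v_3 = S_0·∏_{j≠3}(α_3 − α_j) = 10·10 = 100 ≡ 9 (mod 13).
Step 5: correct position 3: c_3 = r_3 − e = 8 − 9 ≡ 12 (mod 13). Hence c = [4, 9, 12, 2, 10].
  Check: interpolating c through the α_i gives m(x) = 1 + 4·x (degree < 2) with m(α_i) = c_i for every i, so c is indeed a codeword.


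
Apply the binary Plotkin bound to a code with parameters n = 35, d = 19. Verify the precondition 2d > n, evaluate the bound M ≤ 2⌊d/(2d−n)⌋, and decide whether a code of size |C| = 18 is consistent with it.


Plotkin bound M ≤ 12; given |C| = 18 > bound (violated).

Check applicability: 2d = 38, n = 35.
2d − n = 3 > 0, so Plotkin applies.
Compute d/(2d−n) = 19/3 ≈ 6.3333.
⌊d/(2d−n)⌋ = 6.
Plotkin bound: M ≤ 2·6 = 12.
Given |C| = 18, check: VIOLATED.
This |C| is above the Plotkin bound, so no binary code with n = 35, d = 19 and 18 codewords exists.


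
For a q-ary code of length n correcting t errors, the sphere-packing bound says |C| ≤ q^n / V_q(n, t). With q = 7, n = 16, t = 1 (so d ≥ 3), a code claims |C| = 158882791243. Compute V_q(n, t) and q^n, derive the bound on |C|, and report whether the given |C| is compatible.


V_q(n, t) = 97, q^n = 33232930569601, Hamming bound = 342607531645, |C| = 158882791243 ≤ bound (satisfied).

Step 1: Compute V_q(n, t) = Σ_{j=0}^1 C(n, j) (q−1)^j.
  j = 0: C(16,0)·(6)^0 = 1·1 = 1.
  j = 1: C(16,1)·(6)^1 = 16·6 = 96.
  V_q(n, t) = 1 + 96 = 97.
Step 2: q^n = 7^16 = 33232930569601.
Step 3: Hamming bound ⌊q^n / V_q(n,t)⌋ = ⌊33232930569601/97⌋ = 342607531645.
Step 4: Compare |C| = 158882791243 to 342607531645: satisfied.
The claimed |C| lies below the Hamming bound.


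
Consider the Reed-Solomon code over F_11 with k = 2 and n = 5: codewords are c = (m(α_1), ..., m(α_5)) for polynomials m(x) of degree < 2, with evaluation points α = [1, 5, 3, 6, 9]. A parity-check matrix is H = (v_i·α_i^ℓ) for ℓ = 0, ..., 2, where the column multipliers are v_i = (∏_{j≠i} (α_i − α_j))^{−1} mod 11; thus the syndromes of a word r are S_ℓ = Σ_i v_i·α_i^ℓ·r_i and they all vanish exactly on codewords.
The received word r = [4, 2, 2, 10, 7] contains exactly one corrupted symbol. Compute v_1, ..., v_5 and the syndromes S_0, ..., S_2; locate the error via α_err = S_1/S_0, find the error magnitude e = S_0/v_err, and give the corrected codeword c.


S = (9, 1, 5), error at position 2, error magnitude e = 2, c = [4, 0, 2, 10, 7].

Step 1: column multipliers v_i = (∏_{j≠i}(α_i − α_j))^{−1} mod 11.
  i = 1 (α = 1): (1−5)(1−3)(1−6)(1−9) = (−4)·(−2)·(−5)·(−8) = 320 ≡ 1, so v_1 = 1^{−1} = 1 (mod 11).
  i = 2 (α = 5): (5−1)(5−3)(5−6)(5−9) = 4·2·(−1)·(−4) = 32 ≡ 10, so v_2 = 10^{−1} = 10 (mod 11).
  i = 3 (α = 3): (3−1)(3−5)(3−6)(3−9) = 2·(−2)·(−3)·(−6) = −72 ≡ 5, so v_3 = 5^{−1} = 9 (mod 11).
  i = 4 (α = 6): (6−1)(6−5)(6−3)(6−9) = 5·1·3·(−3) = −45 ≡ 10, so v_4 = 10^{−1} = 10 (mod 11).
  i = 5 (α = 9): (9−1)(9−5)(9−3)(9−6) = 8·4·6·3 = 576 ≡ 4, so v_5 = 4^{−1} = 3 (mod 11).
  v = [1, 10, 9, 10, 3].
Step 2: syndromes of r = [4, 2, 2, 10, 7] (all sums mod 11).
  S_0 = Σ v_i r_i = 1·4 + 10·2 + 9·2 + 10·10 + 3·7 = 163 ≡ 9.
  S_1 = Σ v_i α_i r_i = 1·1·4 + 10·5·2 + 9·3·2 + 10·6·10 + 3·9·7 = 947 ≡ 1.
  α_i^2 mod 11 = [1, 3, 9, 3, 4].
  S_2 = Σ v_i α_i^2 r_i = 1·1·4 + 10·3·2 + 9·9·2 + 10·3·10 + 3·4·7 = 610 ≡ 5.
  S = (9, 1, 5) ≠ 0, so r is not a codeword (an error is present).
Step 3: locate the error. For a single error e at position i, S_ℓ = v_i·e·α_i^ℓ, so α_err = S_1/S_0.
  S_0^{−1} = 9^{−1} = 5 (mod 11), so α_err = 1·5 = 5 ≡ 5 = α_2. Error position i = 2.
  Consistency check: S_2/S_1 = 5·1 = 5 ≡ 5 = α_err ✓ (single-error assumption holds).
Step 4: error magnitude e = S_0/v_2 = S_0·∏_{j≠2}(α_2 − α_j) = 9·10 = 90 ≡ 2 (mod 11).
Step 5: correct position 2: c_2 = r_2 − e = 2 − 2 ≡ 0 (mod 11). Hence c = [4, 0, 2, 10, 7].
  Check: interpolating c through the α_i gives m(x) = 5 + 10·x (degree < 2) with m(α_i) = c_i for every i, so c is indeed a codeword.


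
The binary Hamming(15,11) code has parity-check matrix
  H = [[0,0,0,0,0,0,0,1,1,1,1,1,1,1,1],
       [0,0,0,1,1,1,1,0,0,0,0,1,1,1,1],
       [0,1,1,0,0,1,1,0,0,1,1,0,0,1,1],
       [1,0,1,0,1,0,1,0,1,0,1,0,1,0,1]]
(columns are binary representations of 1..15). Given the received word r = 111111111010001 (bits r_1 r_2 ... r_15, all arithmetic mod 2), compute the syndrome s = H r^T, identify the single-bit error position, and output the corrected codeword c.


s = (0, 1, 0, 1)^T, error position = 5, corrected codeword c = 111101111010001

Compute s = H r^T mod 2 one row at a time:
  s_1 = 1 + 1 + 0 + 1 + 0 + 0 + 0 + 1 = 4 ≡ 0 (mod 2).
  s_2 = 1 + 1 + 1 + 1 + 0 + 0 + 0 + 1 = 5 ≡ 1 (mod 2).
  s_3 = 1 + 1 + 1 + 1 + 0 + 1 + 0 + 1 = 6 ≡ 0 (mod 2).
  s_4 = 1 + 1 + 1 + 1 + 1 + 1 + 0 + 1 = 7 ≡ 1 (mod 2).
s = (0, 1, 0, 1)^T — this equals column 5 of H (binary 0101), so error is at position 5.
Correct: flip bit 5 of r = 111111111010001 to get c = 111101111010001.


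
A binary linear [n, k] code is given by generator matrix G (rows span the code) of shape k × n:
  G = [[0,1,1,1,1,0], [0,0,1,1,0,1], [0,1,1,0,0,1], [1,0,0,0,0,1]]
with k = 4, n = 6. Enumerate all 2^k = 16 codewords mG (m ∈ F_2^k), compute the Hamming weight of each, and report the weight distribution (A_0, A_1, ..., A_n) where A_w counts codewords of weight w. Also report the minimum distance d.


Weight distribution: A_0 = 1, A_2 = 3, A_3 = 8, A_4 = 3, A_6 = 1. Minimum distance d = 2.

Enumerate all 2^4 = 16 messages m ∈ F_2^4.
For each, compute codeword c = mG in F_2^6, then tally its weight.
  m = 0000 → c = 000000, weight = 0.
  m = 1000 → c = 011110, weight = 4.
  m = 0100 → c = 001101, weight = 3.
  m = 1100 → c = 010011, weight = 3.
  m = 0010 → c = 011001, weight = 3.
  m = 1010 → c = 000111, weight = 3.
  m = 0110 → c = 010100, weight = 2.
  m = 1110 → c = 001010, weight = 2.
  m = 0001 → c = 100001, weight = 2.
  m = 1001 → c = 111111, weight = 6.
  m = 0101 → c = 101100, weight = 3.
  m = 1101 → c = 110010, weight = 3.
  m = 0011 → c = 111000, weight = 3.
  m = 1011 → c = 100110, weight = 3.
  m = 0111 → c = 110101, weight = 4.
  m = 1111 → c = 101011, weight = 4.
Tally weights:
  weight 0: 1 codewords.
  weight 2: 3 codewords.
  weight 3: 8 codewords.
  weight 4: 3 codewords.
  weight 6: 1 codewords.
Minimum distance d = smallest w > 0 with A_w > 0 = 2.
Sanity: Σ A_w = 16 = 2^4 = 16 ✓.


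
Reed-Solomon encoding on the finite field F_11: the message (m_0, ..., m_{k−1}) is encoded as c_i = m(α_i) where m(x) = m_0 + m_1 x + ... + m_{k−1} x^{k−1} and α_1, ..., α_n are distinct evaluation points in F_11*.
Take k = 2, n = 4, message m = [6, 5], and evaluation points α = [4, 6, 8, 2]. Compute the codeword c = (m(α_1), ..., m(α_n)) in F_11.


c = [4, 3, 2, 5]

Message polynomial: m(x) = 6 + 5·x (mod 11).
For each evaluation point α_i, compute m(α_i) mod 11:
  α_1 = 4: Horner steps 5 → 4, so m(4) = 4.
  α_2 = 6: Horner steps 5 → 3, so m(6) = 3.
  α_3 = 8: Horner steps 5 → 2, so m(8) = 2.
  α_4 = 2: Horner steps 5 → 5, so m(2) = 5.
Codeword c = [4, 3, 2, 5] ∈ F_11^4.


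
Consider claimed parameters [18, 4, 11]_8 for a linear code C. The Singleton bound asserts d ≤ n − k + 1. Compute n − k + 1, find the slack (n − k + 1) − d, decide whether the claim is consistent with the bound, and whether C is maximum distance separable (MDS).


Singleton RHS = n − k + 1 = 15, slack = 4, bound satisfied, not MDS.

Singleton bound: d ≤ n − k + 1.
Here n = 18, k = 4, so n − k + 1 = 15.
Given d = 11, check d ≤ 15: YES.
Slack = (n − k + 1) − d = 4.
The code is NOT MDS (slack = 4 > 0).
Description: the claimed parameters are [18, 4, 11]_8; such a code would be non-MDS.


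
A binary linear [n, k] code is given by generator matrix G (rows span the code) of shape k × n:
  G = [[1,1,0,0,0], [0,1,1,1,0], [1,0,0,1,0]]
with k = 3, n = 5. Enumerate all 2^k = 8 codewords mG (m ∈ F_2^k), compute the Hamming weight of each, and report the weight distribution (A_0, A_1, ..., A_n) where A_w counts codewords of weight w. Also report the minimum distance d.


Weight distribution: A_0 = 1, A_1 = 1, A_2 = 3, A_3 = 3. Minimum distance d = 1.

Enumerate all 2^3 = 8 messages m ∈ F_2^3.
For each, compute codeword c = mG in F_2^5, then tally its weight.
  m = 000 → c = 00000, weight = 0.
  m = 100 → c = 11000, weight = 2.
  m = 010 → c = 01110, weight = 3.
  m = 110 → c = 10110, weight = 3.
  m = 001 → c = 10010, weight = 2.
  m = 101 → c = 01010, weight = 2.
  m = 011 → c = 11100, weight = 3.
  m = 111 → c = 00100, weight = 1.
Tally weights:
  weight 0: 1 codewords.
  weight 1: 1 codewords.
  weight 2: 3 codewords.
  weight 3: 3 codewords.
Minimum distance d = smallest w > 0 with A_w > 0 = 1.
Sanity: Σ A_w = 8 = 2^3 = 8 ✓.


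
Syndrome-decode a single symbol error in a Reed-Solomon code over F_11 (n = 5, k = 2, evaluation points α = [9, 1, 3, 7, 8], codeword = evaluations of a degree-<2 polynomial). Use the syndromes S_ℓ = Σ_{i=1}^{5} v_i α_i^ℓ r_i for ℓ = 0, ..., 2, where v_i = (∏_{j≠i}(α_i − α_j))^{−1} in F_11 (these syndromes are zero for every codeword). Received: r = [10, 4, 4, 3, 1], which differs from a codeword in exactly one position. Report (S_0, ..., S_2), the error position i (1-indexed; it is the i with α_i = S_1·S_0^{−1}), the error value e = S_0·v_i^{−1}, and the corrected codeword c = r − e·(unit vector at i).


S = (2, 6, 7), error at position 3, error magnitude e = 4, c = [10, 4, 0, 3, 1].

Step 1: column multipliers v_i = (∏_{j≠i}(α_i − α_j))^{−1} mod 11.
  i = 1 (α = 9): (9−1)(9−3)(9−7)(9−8) = 8·6·2·1 = 96 ≡ 8, so v_1 = 8^{−1} = 7 (mod 11).
  i = 2 (α = 1): (1−9)(1−3)(1−7)(1−8) = (−8)·(−2)·(−6)·(−7) = 672 ≡ 1, so v_2 = 1^{−1} = 1 (mod 11).
  i = 3 (α = 3): (3−9)(3−1)(3−7)(3−8) = (−6)·2·(−4)·(−5) = −240 ≡ 2, so v_3 = 2^{−1} = 6 (mod 11).
  i = 4 (α = 7): (7−9)(7−1)(7−3)(7−8) = (−2)·6·4·(−1) = 48 ≡ 4, so v_4 = 4^{−1} = 3 (mod 11).
  i = 5 (α = 8): (8−9)(8−1)(8−3)(8−7) = (−1)·7·5·1 = −35 ≡ 9, so v_5 = 9^{−1} = 5 (mod 11).
  v = [7, 1, 6, 3, 5].
Step 2: syndromes of r = [10, 4, 4, 3, 1] (all sums mod 11).
  S_0 = Σ v_i r_i = 7·10 + 1·4 + 6·4 + 3·3 + 5·1 = 112 ≡ 2.
  S_1 = Σ v_i α_i r_i = 7·9·10 + 1·1·4 + 6·3·4 + 3·7·3 + 5·8·1 = 809 ≡ 6.
  α_i^2 mod 11 = [4, 1, 9, 5, 9].
  S_2 = Σ v_i α_i^2 r_i = 7·4·10 + 1·1·4 + 6·9·4 + 3·5·3 + 5·9·1 = 590 ≡ 7.
  S = (2, 6, 7) ≠ 0, so r is not a codeword (an error is present).
Step 3: locate the error. For a single error e at position i, S_ℓ = v_i·e·α_i^ℓ, so α_err = S_1/S_0.
  S_0^{−1} = 2^{−1} = 6 (mod 11), so α_err = 6·6 = 36 ≡ 3 = α_3. Error position i = 3.
  Consistency check: S_2/S_1 = 7·2 = 14 ≡ 3 = α_err ✓ (single-error assumption holds).
Step 4: error magnitude e = S_0/v_3 = S_0·∏_{j≠3}(α_3 − α_j) = 2·2 = 4 ≡ 4 (mod 11).
Step 5: correct position 3: c_3 = r_3 − e = 4 − 4 ≡ 0 (mod 11). Hence c = [10, 4, 0, 3, 1].
  Check: interpolating c through the α_i gives m(x) = 6 + 9·x (degree < 2) with m(α_i) = c_i for every i, so c is indeed a codeword.


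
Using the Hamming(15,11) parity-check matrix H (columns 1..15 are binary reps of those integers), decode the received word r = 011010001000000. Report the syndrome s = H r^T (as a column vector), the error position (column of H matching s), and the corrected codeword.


s = (1, 1, 0, 1)^T, error position = 13, corrected codeword c = 011010001000100

Compute s = H r^T mod 2 one row at a time:
  s_1 = 0 + 1 + 0 + 0 + 0 + 0 + 0 + 0 = 1 ≡ 1 (mod 2).
  s_2 = 0 + 1 + 0 + 0 + 0 + 0 + 0 + 0 = 1 ≡ 1 (mod 2).
  s_3 = 1 + 1 + 0 + 0 + 0 + 0 + 0 + 0 = 2 ≡ 0 (mod 2).
  s_4 = 0 + 1 + 1 + 0 + 1 + 0 + 0 + 0 = 3 ≡ 1 (mod 2).
s = (1, 1, 0, 1)^T — this equals column 13 of H (binary 1101), so error is at position 13.
Correct: flip bit 13 of r = 011010001000000 to get c = 011010001000100.


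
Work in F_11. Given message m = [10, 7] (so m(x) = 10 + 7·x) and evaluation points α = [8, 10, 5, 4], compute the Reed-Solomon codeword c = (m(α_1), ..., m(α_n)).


c = [0, 3, 1, 5]

Message polynomial: m(x) = 10 + 7·x (mod 11).
For each evaluation point α_i, compute m(α_i) mod 11:
  α_1 = 8: Horner steps 7 → 0, so m(8) = 0.
  α_2 = 10: Horner steps 7 → 3, so m(10) = 3.
  α_3 = 5: Horner steps 7 → 1, so m(5) = 1.
  α_4 = 4: Horner steps 7 → 5, so m(4) = 5.
Codeword c = [0, 3, 1, 5] ∈ F_11^4.


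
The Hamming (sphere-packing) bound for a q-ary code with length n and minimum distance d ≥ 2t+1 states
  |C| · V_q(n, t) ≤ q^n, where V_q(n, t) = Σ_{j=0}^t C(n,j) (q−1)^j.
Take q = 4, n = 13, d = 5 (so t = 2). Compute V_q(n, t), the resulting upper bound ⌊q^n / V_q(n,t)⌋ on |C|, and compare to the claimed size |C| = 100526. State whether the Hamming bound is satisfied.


V_q(n, t) = 742, q^n = 67108864, Hamming bound = 90443, |C| = 100526 > bound (violated).

Step 1: Compute V_q(n, t) = Σ_{j=0}^2 C(n, j) (q−1)^j.
  j = 0: C(13,0)·(3)^0 = 1·1 = 1.
  j = 1: C(13,1)·(3)^1 = 13·3 = 39.
  j = 2: C(13,2)·(3)^2 = 78·9 = 702.
  V_q(n, t) = 1 + 39 + 702 = 742.
Step 2: q^n = 4^13 = 67108864.
Step 3: Hamming bound ⌊q^n / V_q(n,t)⌋ = ⌊67108864/742⌋ = 90443.
Step 4: Compare |C| = 100526 to 90443: violated.
The claimed |C| lies above the Hamming bound, so no 4-ary code of length 13 with d ≥ 5 can have 100526 codewords.


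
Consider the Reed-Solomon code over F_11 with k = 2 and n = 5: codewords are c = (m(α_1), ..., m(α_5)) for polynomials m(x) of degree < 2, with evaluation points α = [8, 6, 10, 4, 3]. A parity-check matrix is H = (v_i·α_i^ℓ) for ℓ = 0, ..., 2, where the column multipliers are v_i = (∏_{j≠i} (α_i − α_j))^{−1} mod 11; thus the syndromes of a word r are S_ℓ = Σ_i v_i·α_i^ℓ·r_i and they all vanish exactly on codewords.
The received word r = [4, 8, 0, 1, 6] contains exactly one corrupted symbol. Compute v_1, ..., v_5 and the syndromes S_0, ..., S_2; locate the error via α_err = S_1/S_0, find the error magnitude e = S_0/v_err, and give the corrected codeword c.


S = (6, 7, 10), error at position 5, error magnitude e = 3, c = [4, 8, 0, 1, 3].

Step 1: column multipliers v_i = (∏_{j≠i}(α_i − α_j))^{−1} mod 11.
  i = 1 (α = 8): (8−6)(8−10)(8−4)(8−3) = 2·(−2)·4·5 = −80 ≡ 8, so v_1 = 8^{−1} = 7 (mod 11).
  i = 2 (α = 6): (6−8)(6−10)(6−4)(6−3) = (−2)·(−4)·2·3 = 48 ≡ 4, so v_2 = 4^{−1} = 3 (mod 11).
  i = 3 (α = 10): (10−8)(10−6)(10−4)(10−3) = 2·4·6·7 = 336 ≡ 6, so v_3 = 6^{−1} = 2 (mod 11).
  i = 4 (α = 4): (4−8)(4−6)(4−10)(4−3) = (−4)·(−2)·(−6)·1 = −48 ≡ 7, so v_4 = 7^{−1} = 8 (mod 11).
  i = 5 (α = 3): (3−8)(3−6)(3−10)(3−4) = (−5)·(−3)·(−7)·(−1) = 105 ≡ 6, so v_5 = 6^{−1} = 2 (mod 11).
  v = [7, 3, 2, 8, 2].
Step 2: syndromes of r = [4, 8, 0, 1, 6] (all sums mod 11).
  S_0 = Σ v_i r_i = 7·4 + 3·8 + 2·0 + 8·1 + 2·6 = 72 ≡ 6.
  S_1 = Σ v_i α_i r_i = 7·8·4 + 3·6·8 + 2·10·0 + 8·4·1 + 2·3·6 = 436 ≡ 7.
  α_i^2 mod 11 = [9, 3, 1, 5, 9].
  S_2 = Σ v_i α_i^2 r_i = 7·9·4 + 3·3·8 + 2·1·0 + 8·5·1 + 2·9·6 = 472 ≡ 10.
  S = (6, 7, 10) ≠ 0, so r is not a codeword (an error is present).
Step 3: locate the error. For a single error e at position i, S_ℓ = v_i·e·α_i^ℓ, so α_err = S_1/S_0.
  S_0^{−1} = 6^{−1} = 2 (mod 11), so α_err = 7·2 = 14 ≡ 3 = α_5. Error position i = 5.
  Consistency check: S_2/S_1 = 10·8 = 80 ≡ 3 = α_err ✓ (single-error assumption holds).
Step 4: error magnitude e = S_0/v_5 = S_0·∏_{j≠5}(α_5 − α_j) = 6·6 = 36 ≡ 3 (mod 11).
Step 5: correct position 5: c_5 = r_5 − e = 6 − 3 ≡ 3 (mod 11). Hence c = [4, 8, 0, 1, 3].
  Check: interpolating c through the α_i gives m(x) = 9 + 9·x (degree < 2) with m(α_i) = c_i for every i, so c is indeed a codeword.


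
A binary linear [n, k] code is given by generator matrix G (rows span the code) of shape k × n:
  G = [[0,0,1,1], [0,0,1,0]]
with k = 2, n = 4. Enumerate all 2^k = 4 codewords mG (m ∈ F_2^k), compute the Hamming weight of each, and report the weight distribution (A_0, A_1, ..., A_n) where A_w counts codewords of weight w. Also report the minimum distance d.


Weight distribution: A_0 = 1, A_1 = 2, A_2 = 1. Minimum distance d = 1.

Enumerate all 2^2 = 4 messages m ∈ F_2^2.
For each, compute codeword c = mG in F_2^4, then tally its weight.
  m = 00 → c = 0000, weight = 0.
  m = 10 → c = 0011, weight = 2.
  m = 01 → c = 0010, weight = 1.
  m = 11 → c = 0001, weight = 1.
Tally weights:
  weight 0: 1 codewords.
  weight 1: 2 codewords.
  weight 2: 1 codewords.
Minimum distance d = smallest w > 0 with A_w > 0 = 1.
Sanity: Σ A_w = 4 = 2^2 = 4 ✓.


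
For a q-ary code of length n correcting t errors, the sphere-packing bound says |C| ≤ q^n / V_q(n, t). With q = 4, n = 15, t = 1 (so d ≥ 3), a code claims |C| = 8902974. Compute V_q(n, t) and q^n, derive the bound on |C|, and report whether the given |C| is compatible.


V_q(n, t) = 46, q^n = 1073741824, Hamming bound = 23342213, |C| = 8902974 ≤ bound (satisfied).

Step 1: Compute V_q(n, t) = Σ_{j=0}^1 C(n, j) (q−1)^j.
  j = 0: C(15,0)·(3)^0 = 1·1 = 1.
  j = 1: C(15,1)·(3)^1 = 15·3 = 45.
  V_q(n, t) = 1 + 45 = 46.
Step 2: q^n = 4^15 = 1073741824.
Step 3: Hamming bound ⌊q^n / V_q(n,t)⌋ = ⌊1073741824/46⌋ = 23342213.
Step 4: Compare |C| = 8902974 to 23342213: satisfied.
The claimed |C| lies below the Hamming bound.


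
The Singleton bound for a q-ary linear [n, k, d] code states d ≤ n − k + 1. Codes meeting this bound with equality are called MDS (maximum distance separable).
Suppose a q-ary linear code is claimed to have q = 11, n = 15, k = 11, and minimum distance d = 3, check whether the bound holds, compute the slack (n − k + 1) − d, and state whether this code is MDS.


Singleton RHS = n − k + 1 = 5, slack = 2, bound satisfied, not MDS.

Singleton bound: d ≤ n − k + 1.
Here n = 15, k = 11, so n − k + 1 = 5.
Given d = 3, check d ≤ 5: YES.
Slack = (n − k + 1) − d = 2.
The code is NOT MDS (slack = 2 > 0).
Description: the claimed parameters are [15, 11, 3]_11; such a code would be non-MDS.


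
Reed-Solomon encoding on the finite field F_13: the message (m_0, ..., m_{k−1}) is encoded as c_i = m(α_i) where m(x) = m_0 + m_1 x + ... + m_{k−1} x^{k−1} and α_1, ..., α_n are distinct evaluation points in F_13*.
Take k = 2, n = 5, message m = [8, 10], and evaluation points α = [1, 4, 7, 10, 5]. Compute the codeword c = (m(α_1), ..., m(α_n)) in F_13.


c = [5, 9, 0, 4, 6]

Message polynomial: m(x) = 8 + 10·x (mod 13).
For each evaluation point α_i, compute m(α_i) mod 13:
  α_1 = 1: Horner steps 10 → 5, so m(1) = 5.
  α_2 = 4: Horner steps 10 → 9, so m(4) = 9.
  α_3 = 7: Horner steps 10 → 0, so m(7) = 0.
  α_4 = 10: Horner steps 10 → 4, so m(10) = 4.
  α_5 = 5: Horner steps 10 → 6, so m(5) = 6.
Codeword c = [5, 9, 0, 4, 6] ∈ F_13^5.


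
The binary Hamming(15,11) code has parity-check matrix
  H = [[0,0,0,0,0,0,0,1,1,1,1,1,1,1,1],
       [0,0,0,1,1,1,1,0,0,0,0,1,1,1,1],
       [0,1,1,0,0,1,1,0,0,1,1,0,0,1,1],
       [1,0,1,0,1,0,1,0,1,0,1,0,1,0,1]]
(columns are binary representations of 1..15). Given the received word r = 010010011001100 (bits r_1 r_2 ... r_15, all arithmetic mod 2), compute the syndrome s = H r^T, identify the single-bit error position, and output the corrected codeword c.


s = (0, 1, 1, 1)^T, error position = 7, corrected codeword c = 010010111001100

Compute s = H r^T mod 2 one row at a time:
  s_1 = 1 + 1 + 0 + 0 + 1 + 1 + 0 + 0 = 4 ≡ 0 (mod 2).
  s_2 = 0 + 1 + 0 + 0 + 1 + 1 + 0 + 0 = 3 ≡ 1 (mod 2).
  s_3 = 1 + 0 + 0 + 0 + 0 + 0 + 0 + 0 = 1 ≡ 1 (mod 2).
  s_4 = 0 + 0 + 1 + 0 + 1 + 0 + 1 + 0 = 3 ≡ 1 (mod 2).
s = (0, 1, 1, 1)^T — this equals column 7 of H (binary 0111), so error is at position 7.
Correct: flip bit 7 of r = 010010011001100 to get c = 010010111001100.


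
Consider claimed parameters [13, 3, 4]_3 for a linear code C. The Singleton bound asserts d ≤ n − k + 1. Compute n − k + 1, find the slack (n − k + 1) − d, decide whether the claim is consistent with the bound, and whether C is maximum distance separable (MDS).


Singleton RHS = n − k + 1 = 11, slack = 7, bound satisfied, not MDS.

Singleton bound: d ≤ n − k + 1.
Here n = 13, k = 3, so n − k + 1 = 11.
Given d = 4, check d ≤ 11: YES.
Slack = (n − k + 1) − d = 7.
The code is NOT MDS (slack = 7 > 0).
Description: the claimed parameters are [13, 3, 4]_3; such a code would be non-MDS.


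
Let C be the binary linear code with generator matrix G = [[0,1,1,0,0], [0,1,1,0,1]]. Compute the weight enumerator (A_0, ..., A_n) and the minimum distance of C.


Weight distribution: A_0 = 1, A_1 = 1, A_2 = 1, A_3 = 1. Minimum distance d = 1.

Enumerate all 2^2 = 4 messages m ∈ F_2^2.
For each, compute codeword c = mG in F_2^5, then tally its weight.
  m = 00 → c = 00000, weight = 0.
  m = 10 → c = 01100, weight = 2.
  m = 01 → c = 01101, weight = 3.
  m = 11 → c = 00001, weight = 1.
Tally weights:
  weight 0: 1 codewords.
  weight 1: 1 codewords.
  weight 2: 1 codewords.
  weight 3: 1 codewords.
Minimum distance d = smallest w > 0 with A_w > 0 = 1.
Sanity: Σ A_w = 4 = 2^2 = 4 ✓.
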